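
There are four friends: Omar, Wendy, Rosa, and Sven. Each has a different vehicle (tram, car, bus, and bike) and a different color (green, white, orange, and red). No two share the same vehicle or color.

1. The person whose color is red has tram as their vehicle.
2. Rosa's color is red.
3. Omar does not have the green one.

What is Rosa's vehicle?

tram

With clues 1–2, bike, bus, and car are impossible for Rosa's vehicle.
That leaves tram.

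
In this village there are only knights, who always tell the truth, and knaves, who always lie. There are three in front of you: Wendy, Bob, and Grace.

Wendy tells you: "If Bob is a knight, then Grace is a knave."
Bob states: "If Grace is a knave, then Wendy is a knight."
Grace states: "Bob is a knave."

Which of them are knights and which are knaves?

Consider Wendy. Suppose Wendy is a knave.
Then no assignment of the remaining roles makes every statement match its speaker's type — contradiction.
So Wendy is a knight.
With that fixed, Bob's statement is true, so Bob is a knight.
With that fixed, Grace's statement is false, so Grace is a knave.

Wendy: knight, Bob: knight, Grace: knave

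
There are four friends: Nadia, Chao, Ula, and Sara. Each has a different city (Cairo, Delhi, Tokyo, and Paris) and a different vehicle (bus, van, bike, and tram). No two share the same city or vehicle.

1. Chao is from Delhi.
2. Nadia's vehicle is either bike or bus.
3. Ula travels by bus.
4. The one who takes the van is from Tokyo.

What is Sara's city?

Tokyo

Clue 1 rules out Delhi for Sara's city.
With clues 1–4, Cairo and Paris are impossible for Sara's city.
That leaves Tokyo.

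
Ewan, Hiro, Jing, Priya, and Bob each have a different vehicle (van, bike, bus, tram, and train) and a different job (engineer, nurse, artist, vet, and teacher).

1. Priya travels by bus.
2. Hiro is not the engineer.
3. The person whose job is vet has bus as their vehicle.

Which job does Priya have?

vet

With clues 1–3, artist, engineer, nurse, and teacher are impossible for Priya's job.
That leaves vet.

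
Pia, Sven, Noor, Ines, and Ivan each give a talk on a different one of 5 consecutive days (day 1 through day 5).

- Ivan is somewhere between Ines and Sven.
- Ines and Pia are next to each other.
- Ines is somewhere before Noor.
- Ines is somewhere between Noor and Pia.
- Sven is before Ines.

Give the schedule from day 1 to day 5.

From clue 1: Ivan is in {2,3,4}.
From clues 1–3: Sven is in {1,4,5}.
From clues 1–4: Pia is in {1,3}.
From clues 1–5: Sven → day 1, Ivan → day 2, Pia → day 3, Ines → day 4, Noor → day 5.

Sven, Ivan, Pia, Ines, Noor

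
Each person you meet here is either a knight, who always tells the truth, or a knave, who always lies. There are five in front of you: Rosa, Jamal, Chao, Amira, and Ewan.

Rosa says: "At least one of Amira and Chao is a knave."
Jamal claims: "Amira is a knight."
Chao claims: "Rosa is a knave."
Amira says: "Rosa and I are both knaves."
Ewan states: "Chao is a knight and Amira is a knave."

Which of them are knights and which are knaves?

Rosa: knight, Jamal: knave, Chao: knave, Amira: knave, Ewan: knave

Consider Rosa. Suppose Rosa is a knave.
Then whichever role Amira has, Amira's statement has the wrong truth value — contradiction.
So Rosa is a knight.
With that fixed, Chao's statement is false, so Chao is a knave.
With that fixed, Amira's statement is false, so Amira is a knave.
With that fixed, Ewan's statement is false, so Ewan is a knave.
With that fixed, Jamal's statement is false, so Jamal is a knave.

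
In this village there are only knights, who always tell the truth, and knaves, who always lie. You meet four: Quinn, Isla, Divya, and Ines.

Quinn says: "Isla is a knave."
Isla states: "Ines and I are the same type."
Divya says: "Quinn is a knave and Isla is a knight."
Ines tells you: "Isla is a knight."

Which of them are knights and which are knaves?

Quinn: knave, Isla: knight, Divya: knight, Ines: knight

Consider Quinn. Suppose Quinn is a knight.
Then no assignment of the remaining roles makes every statement match its speaker's type — contradiction.
So Quinn is a knave.
Consider Isla. Suppose Isla is a knave.
Then Quinn's statement comes out true, contradicting Quinn being a knave.
So Isla is a knight.
With that fixed, Divya's statement is true, so Divya is a knight.
With that fixed, Ines's statement is true, so Ines is a knight.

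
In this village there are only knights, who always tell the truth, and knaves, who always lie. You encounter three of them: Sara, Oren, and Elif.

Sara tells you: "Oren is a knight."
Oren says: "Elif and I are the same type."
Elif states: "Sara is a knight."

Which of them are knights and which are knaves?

Consider Sara. Suppose Sara is a knave.
Then no assignment of the remaining roles makes every statement match its speaker's type — contradiction.
So Sara is a knight.
With that fixed, Elif's statement is true, so Elif is a knight.
Consider Oren. Suppose Oren is a knave.
Then Sara's statement comes out false, contradicting Sara being a knight.
So Oren is a knight.

Sara: knight, Oren: knight, Elif: knight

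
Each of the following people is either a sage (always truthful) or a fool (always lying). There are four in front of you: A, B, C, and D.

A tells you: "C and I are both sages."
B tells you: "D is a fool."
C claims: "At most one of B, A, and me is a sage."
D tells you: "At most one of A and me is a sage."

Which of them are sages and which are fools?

A: fool, B: fool, C: sage, D: sage

Consider A. Suppose A is a sage.
Then whichever role D has, D's statement has the wrong truth value — contradiction.
So A is a fool.
With that fixed, D's statement is true, so D is a sage.
With that fixed, B's statement is false, so B is a fool.
With that fixed, C's statement is true, so C is a sage.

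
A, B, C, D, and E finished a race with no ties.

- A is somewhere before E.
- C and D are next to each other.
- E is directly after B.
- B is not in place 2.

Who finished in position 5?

With clue 1, A is ruled out for place 5.
With clues 1–3, B is ruled out for place 5.
With clues 1–4, C and D are ruled out for place 5.
So place 5 is E.

E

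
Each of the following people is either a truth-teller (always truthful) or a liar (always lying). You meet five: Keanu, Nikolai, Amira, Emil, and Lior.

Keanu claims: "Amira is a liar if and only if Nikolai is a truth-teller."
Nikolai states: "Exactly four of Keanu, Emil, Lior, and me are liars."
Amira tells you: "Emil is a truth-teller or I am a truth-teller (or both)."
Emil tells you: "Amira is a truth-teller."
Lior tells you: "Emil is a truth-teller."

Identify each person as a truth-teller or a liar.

Keanu: truth-teller, Nikolai: liar, Amira: truth-teller, Emil: truth-teller, Lior: truth-teller

Consider Keanu. Suppose Keanu is a liar.
Then no assignment of the remaining roles makes every statement match its speaker's type — contradiction.
So Keanu is a truth-teller.
With that fixed, Nikolai's statement is false, so Nikolai is a liar.
Consider Amira. Suppose Amira is a liar.
Then Keanu's statement comes out false, contradicting Keanu being a truth-teller.
So Amira is a truth-teller.
With that fixed, Emil's statement is true, so Emil is a truth-teller.
With that fixed, Lior's statement is true, so Lior is a truth-teller.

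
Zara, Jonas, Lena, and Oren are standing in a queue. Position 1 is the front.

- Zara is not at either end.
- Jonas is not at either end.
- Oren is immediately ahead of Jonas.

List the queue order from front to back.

From clue 1: Zara is in {2,3}.
From clues 1–3: Oren → position 1, Jonas → position 2, Zara → position 3, Lena → position 4.

Oren, Jonas, Zara, Lena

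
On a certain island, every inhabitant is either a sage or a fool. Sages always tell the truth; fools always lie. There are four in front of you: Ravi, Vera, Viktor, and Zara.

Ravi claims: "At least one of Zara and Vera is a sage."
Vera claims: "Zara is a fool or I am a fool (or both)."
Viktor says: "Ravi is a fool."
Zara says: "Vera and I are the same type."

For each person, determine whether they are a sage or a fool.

Ravi: sage, Vera: sage, Viktor: fool, Zara: fool

Consider Ravi. Suppose Ravi is a fool.
Then no assignment of the remaining roles makes every statement match its speaker's type — contradiction.
So Ravi is a sage.
With that fixed, Viktor's statement is false, so Viktor is a fool.
Consider Vera. Suppose Vera is a fool.
Then Vera's own statement would have to be false, but it can't be — contradiction.
So Vera is a sage.
Consider Zara. Suppose Zara is a sage.
Then Vera's statement comes out false, contradicting Vera being a sage.
So Zara is a fool.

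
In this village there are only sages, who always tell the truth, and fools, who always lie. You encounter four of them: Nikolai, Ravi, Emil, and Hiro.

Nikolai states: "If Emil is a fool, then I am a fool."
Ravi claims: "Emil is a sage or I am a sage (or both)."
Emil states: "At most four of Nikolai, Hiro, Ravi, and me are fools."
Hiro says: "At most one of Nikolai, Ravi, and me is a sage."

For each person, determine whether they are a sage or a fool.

Regardless of anyone's role, Emil's statement is true, so Emil is a sage.
With that fixed, Nikolai's statement is true, so Nikolai is a sage.
With that fixed, Ravi's statement is true, so Ravi is a sage.
With that fixed, Hiro's statement is false, so Hiro is a fool.

Nikolai: sage, Ravi: sage, Emil: sage, Hiro: fool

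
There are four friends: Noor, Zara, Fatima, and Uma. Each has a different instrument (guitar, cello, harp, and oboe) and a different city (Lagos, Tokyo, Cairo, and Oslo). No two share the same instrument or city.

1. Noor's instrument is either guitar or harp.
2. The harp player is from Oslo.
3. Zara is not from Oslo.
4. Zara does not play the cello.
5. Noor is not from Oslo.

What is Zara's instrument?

oboe

With clues 1–3, harp is impossible for Zara's instrument.
With clues 1–4, cello is impossible for Zara's instrument.
With clues 1–5, guitar is impossible for Zara's instrument.
That leaves oboe.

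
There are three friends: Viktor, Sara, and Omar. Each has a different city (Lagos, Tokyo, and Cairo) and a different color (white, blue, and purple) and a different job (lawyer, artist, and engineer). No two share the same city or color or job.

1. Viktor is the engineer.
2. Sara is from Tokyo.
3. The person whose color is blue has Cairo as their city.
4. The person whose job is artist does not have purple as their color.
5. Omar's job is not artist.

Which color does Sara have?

With clues 1–3, blue is impossible for Sara's color.
With clues 1–5, purple is impossible for Sara's color.
That leaves white.

white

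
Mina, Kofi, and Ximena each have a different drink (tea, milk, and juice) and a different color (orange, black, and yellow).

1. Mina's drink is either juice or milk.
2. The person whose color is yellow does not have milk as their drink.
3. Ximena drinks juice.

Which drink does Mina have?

milk

Clue 1 rules out tea for Mina's drink.
With clues 1–3, juice is impossible for Mina's drink.
That leaves milk.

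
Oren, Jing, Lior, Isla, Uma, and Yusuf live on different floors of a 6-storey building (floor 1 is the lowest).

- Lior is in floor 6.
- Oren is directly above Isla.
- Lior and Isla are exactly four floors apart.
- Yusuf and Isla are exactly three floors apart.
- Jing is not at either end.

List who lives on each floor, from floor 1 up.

From clue 1: Lior → floor 6.
From clues 1–2: Oren is in {2,3,4,5}.
From clues 1–3: Isla → floor 2, Oren → floor 3.
From clues 1–4: Yusuf → floor 5.
From clues 1–5: Uma → floor 1, Jing → floor 4.

Uma, Isla, Oren, Jing, Yusuf, Lior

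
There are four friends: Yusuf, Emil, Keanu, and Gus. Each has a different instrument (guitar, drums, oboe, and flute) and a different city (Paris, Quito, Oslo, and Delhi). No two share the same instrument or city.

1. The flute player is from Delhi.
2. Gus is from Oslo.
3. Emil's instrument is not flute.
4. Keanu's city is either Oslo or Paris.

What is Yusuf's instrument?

flute

With clues 1–4, drums, guitar, and oboe are impossible for Yusuf's instrument.
That leaves flute.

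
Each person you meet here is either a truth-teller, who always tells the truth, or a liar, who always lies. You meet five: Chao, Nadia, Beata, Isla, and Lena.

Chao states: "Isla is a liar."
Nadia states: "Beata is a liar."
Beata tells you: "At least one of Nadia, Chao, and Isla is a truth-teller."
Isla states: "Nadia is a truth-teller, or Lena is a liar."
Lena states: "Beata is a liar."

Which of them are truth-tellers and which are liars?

Chao: liar, Nadia: liar, Beata: truth-teller, Isla: truth-teller, Lena: liar

Consider Chao. Suppose Chao is a truth-teller.
Then no assignment of the remaining roles makes every statement match its speaker's type — contradiction.
So Chao is a liar.
Consider Nadia. Suppose Nadia is a truth-teller.
Then no assignment of the remaining roles makes every statement match its speaker's type — contradiction.
So Nadia is a liar.
Consider Beata. Suppose Beata is a liar.
Then Nadia's statement comes out true, contradicting Nadia being a liar.
So Beata is a truth-teller.
With that fixed, Lena's statement is false, so Lena is a liar.
With that fixed, Isla's statement is true, so Isla is a truth-teller.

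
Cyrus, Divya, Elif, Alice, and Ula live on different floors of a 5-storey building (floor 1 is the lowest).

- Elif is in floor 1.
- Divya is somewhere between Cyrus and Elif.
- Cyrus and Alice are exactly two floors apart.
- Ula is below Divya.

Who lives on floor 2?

With clue 1, Elif is ruled out for floor 2.
With clues 1–2, Cyrus is ruled out for floor 2.
With clues 1–4, Alice and Divya are ruled out for floor 2.
So floor 2 is Ula.

Ula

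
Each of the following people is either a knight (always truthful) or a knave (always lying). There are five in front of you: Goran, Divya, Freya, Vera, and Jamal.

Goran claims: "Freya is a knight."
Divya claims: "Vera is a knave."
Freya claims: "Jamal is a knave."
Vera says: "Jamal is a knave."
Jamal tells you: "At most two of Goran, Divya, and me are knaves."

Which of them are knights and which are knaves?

Consider Goran. Suppose Goran is a knight.
Then no assignment of the remaining roles makes every statement match its speaker's type — contradiction.
So Goran is a knave.
Consider Divya. Suppose Divya is a knave.
Then no assignment of the remaining roles makes every statement match its speaker's type — contradiction.
So Divya is a knight.
With that fixed, Jamal's statement is true, so Jamal is a knight.
With that fixed, Freya's statement is false, so Freya is a knave.
With that fixed, Vera's statement is false, so Vera is a knave.

Goran: knave, Divya: knight, Freya: knave, Vera: knave, Jamal: knight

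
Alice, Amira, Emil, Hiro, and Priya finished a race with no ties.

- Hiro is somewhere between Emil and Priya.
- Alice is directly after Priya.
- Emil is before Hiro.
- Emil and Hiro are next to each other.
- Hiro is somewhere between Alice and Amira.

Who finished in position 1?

With clue 1, Hiro is ruled out for place 1.
With clues 1–2, Alice is ruled out for place 1.
With clues 1–3, Priya is ruled out for place 1.
With clues 1–5, Emil is ruled out for place 1.
So place 1 is Amira.

Amira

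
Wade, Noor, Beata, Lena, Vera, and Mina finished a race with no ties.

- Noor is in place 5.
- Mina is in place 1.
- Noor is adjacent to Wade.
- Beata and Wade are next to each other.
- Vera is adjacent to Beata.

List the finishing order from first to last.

Mina, Vera, Beata, Wade, Noor, Lena

From clue 1: Noor → place 5.
From clues 1–2: Mina → place 1.
From clues 1–3: Wade is in {4,6}.
From clues 1–4: Beata → place 3, Wade → place 4.
From clues 1–5: Vera → place 2, Lena → place 6.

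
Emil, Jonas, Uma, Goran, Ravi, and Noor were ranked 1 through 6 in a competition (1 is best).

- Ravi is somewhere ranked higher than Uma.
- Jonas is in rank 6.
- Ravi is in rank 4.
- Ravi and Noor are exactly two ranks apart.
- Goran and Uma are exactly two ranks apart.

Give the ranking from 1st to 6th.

From clue 1: Uma is in {2,3,4,5,6}.
From clues 1–2: Jonas → rank 6.
From clues 1–3: Ravi → rank 4, Uma → rank 5.
From clues 1–4: Noor → rank 2.
From clues 1–5: Emil → rank 1, Goran → rank 3.

Emil, Noor, Goran, Ravi, Uma, Jonas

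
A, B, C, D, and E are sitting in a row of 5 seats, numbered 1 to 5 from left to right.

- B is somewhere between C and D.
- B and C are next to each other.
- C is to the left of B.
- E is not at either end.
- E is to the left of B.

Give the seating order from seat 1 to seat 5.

From clue 1: B is in {2,3,4}.
From clues 1–5: A → seat 1, E → seat 2, C → seat 3, B → seat 4, D → seat 5.

A, E, C, B, D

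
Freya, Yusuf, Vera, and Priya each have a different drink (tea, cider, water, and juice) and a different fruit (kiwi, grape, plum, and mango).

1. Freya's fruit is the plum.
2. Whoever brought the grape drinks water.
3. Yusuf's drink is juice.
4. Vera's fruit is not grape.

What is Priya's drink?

With clues 1–3, juice is impossible for Priya's drink.
With clues 1–4, cider and tea are impossible for Priya's drink.
That leaves water.

water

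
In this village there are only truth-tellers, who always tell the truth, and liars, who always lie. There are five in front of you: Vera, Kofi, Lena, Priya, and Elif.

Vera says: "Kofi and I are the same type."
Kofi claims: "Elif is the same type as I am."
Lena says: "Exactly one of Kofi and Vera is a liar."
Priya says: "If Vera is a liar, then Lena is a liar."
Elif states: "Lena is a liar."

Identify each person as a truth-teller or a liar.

Vera: truth-teller, Kofi: truth-teller, Lena: liar, Priya: truth-teller, Elif: truth-teller

Consider Vera. Suppose Vera is a liar.
Then no assignment of the remaining roles makes every statement match its speaker's type — contradiction.
So Vera is a truth-teller.
With that fixed, Priya's statement is true, so Priya is a truth-teller.
Consider Kofi. Suppose Kofi is a liar.
Then Vera's statement comes out false, contradicting Vera being a truth-teller.
So Kofi is a truth-teller.
With that fixed, Lena's statement is false, so Lena is a liar.
With that fixed, Elif's statement is true, so Elif is a truth-teller.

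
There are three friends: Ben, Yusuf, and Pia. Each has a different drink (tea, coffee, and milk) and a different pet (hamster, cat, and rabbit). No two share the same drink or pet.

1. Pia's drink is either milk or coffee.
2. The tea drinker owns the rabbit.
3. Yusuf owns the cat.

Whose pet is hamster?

Pia

With clues 1–3, Ben and Yusuf are impossible for the one with pet hamster.
That leaves Pia.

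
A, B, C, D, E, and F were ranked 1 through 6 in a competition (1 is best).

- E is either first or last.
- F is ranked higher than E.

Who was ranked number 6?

With clues 1–2, A, B, C, D, and F are ruled out for rank 6.
So rank 6 is E.

E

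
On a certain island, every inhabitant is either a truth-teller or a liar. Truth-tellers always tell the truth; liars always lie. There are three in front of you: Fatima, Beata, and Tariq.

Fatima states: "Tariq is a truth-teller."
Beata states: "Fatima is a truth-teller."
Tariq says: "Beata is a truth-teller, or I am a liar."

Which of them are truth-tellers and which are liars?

Consider Fatima. Suppose Fatima is a liar.
Then no assignment of the remaining roles makes every statement match its speaker's type — contradiction.
So Fatima is a truth-teller.
With that fixed, Beata's statement is true, so Beata is a truth-teller.
With that fixed, Tariq's statement is true, so Tariq is a truth-teller.

Fatima: truth-teller, Beata: truth-teller, Tariq: truth-teller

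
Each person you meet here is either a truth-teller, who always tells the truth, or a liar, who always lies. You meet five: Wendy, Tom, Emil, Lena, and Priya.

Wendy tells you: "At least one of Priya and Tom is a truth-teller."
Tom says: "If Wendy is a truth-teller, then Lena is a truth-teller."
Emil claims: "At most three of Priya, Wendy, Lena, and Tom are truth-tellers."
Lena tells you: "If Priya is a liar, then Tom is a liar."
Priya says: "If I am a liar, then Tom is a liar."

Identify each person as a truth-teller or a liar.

Consider Wendy. Suppose Wendy is a liar.
Then no assignment of the remaining roles makes every statement match its speaker's type — contradiction.
So Wendy is a truth-teller.
Consider Tom. Suppose Tom is a liar.
Then no assignment of the remaining roles makes every statement match its speaker's type — contradiction.
So Tom is a truth-teller.
Consider Emil. Suppose Emil is a truth-teller.
Then no assignment of the remaining roles makes every statement match its speaker's type — contradiction.
So Emil is a liar.
Consider Lena. Suppose Lena is a liar.
Then Tom's statement comes out false, contradicting Tom being a truth-teller.
So Lena is a truth-teller.
Consider Priya. Suppose Priya is a liar.
Then Emil's statement comes out true, contradicting Emil being a liar.
So Priya is a truth-teller.

Wendy: truth-teller, Tom: truth-teller, Emil: liar, Lena: truth-teller, Priya: truth-teller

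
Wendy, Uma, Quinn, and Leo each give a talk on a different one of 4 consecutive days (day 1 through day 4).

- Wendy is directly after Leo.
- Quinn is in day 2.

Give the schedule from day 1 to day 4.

From clue 1: Wendy is in {2,3,4}.
From clues 1–2: Uma → day 1, Quinn → day 2, Leo → day 3, Wendy → day 4.

Uma, Quinn, Leo, Wendy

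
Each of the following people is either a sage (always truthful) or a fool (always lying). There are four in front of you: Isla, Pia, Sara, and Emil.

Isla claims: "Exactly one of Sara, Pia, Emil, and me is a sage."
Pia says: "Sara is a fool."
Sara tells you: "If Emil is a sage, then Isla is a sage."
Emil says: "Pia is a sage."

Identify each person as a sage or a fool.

Consider Isla. Suppose Isla is a sage.
Then no assignment of the remaining roles makes every statement match its speaker's type — contradiction.
So Isla is a fool.
Consider Pia. Suppose Pia is a fool.
Then no assignment of the remaining roles makes every statement match its speaker's type — contradiction.
So Pia is a sage.
With that fixed, Emil's statement is true, so Emil is a sage.
With that fixed, Sara's statement is false, so Sara is a fool.

Isla: fool, Pia: sage, Sara: fool, Emil: sage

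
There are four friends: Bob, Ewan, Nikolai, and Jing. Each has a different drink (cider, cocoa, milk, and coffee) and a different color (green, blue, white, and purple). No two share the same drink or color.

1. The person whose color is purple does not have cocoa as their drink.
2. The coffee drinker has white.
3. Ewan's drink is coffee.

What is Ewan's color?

white

With clues 1–3, blue, green, and purple are impossible for Ewan's color.
That leaves white.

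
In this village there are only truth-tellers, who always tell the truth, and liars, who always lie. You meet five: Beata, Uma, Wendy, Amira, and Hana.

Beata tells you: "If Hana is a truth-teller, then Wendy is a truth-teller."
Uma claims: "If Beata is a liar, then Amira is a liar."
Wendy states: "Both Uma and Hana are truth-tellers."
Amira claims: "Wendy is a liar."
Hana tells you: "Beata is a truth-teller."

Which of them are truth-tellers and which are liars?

Beata: truth-teller, Uma: truth-teller, Wendy: truth-teller, Amira: liar, Hana: truth-teller

Consider Beata. Suppose Beata is a liar.
Then no assignment of the remaining roles makes every statement match its speaker's type — contradiction.
So Beata is a truth-teller.
With that fixed, Uma's statement is true, so Uma is a truth-teller.
With that fixed, Hana's statement is true, so Hana is a truth-teller.
With that fixed, Wendy's statement is true, so Wendy is a truth-teller.
With that fixed, Amira's statement is false, so Amira is a liar.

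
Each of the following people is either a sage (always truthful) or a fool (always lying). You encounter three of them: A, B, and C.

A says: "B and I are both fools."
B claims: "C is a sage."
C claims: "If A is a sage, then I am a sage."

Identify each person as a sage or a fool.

Consider A. Suppose A is a sage.
Then A's own statement would have to be true, but it can't be — contradiction.
So A is a fool.
With that fixed, C's statement is true, so C is a sage.
With that fixed, B's statement is true, so B is a sage.

A: fool, B: sage, C: sage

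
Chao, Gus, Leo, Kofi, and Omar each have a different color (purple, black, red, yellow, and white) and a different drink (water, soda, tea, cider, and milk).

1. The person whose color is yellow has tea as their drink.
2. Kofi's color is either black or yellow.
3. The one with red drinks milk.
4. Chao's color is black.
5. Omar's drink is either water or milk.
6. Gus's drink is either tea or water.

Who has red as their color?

With clues 1–2, Kofi is impossible for the one with color red.
With clues 1–4, Chao is impossible for the one with color red.
With clues 1–6, Gus and Leo are impossible for the one with color red.
That leaves Omar.

Omar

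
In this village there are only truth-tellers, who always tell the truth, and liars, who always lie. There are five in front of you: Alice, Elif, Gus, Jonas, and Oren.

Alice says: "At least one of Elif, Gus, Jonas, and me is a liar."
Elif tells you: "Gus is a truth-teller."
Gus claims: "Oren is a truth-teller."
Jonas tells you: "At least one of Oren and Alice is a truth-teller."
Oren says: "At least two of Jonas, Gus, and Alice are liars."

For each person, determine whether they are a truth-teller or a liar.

Alice: truth-teller, Elif: liar, Gus: liar, Jonas: truth-teller, Oren: liar

Consider Alice. Suppose Alice is a liar.
Then Alice's own statement would have to be false, but it can't be — contradiction.
So Alice is a truth-teller.
With that fixed, Jonas's statement is true, so Jonas is a truth-teller.
With that fixed, Oren's statement is false, so Oren is a liar.
With that fixed, Gus's statement is false, so Gus is a liar.
With that fixed, Elif's statement is false, so Elif is a liar.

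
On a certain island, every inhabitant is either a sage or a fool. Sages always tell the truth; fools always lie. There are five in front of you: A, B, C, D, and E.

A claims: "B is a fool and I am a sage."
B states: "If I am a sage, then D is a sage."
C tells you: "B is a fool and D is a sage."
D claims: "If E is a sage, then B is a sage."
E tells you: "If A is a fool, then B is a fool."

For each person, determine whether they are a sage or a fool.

Consider A. Suppose A is a sage.
Then no assignment of the remaining roles makes every statement match its speaker's type — contradiction.
So A is a fool.
Consider B. Suppose B is a fool.
Then B's own statement would have to be false, but it can't be — contradiction.
So B is a sage.
With that fixed, C's statement is false, so C is a fool.
With that fixed, D's statement is true, so D is a sage.
With that fixed, E's statement is false, so E is a fool.

A: fool, B: sage, C: fool, D: sage, E: fool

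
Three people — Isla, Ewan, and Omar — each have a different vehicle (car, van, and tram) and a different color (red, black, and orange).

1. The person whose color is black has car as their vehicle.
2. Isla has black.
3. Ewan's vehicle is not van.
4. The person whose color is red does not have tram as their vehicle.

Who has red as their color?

With clues 1–2, Isla is impossible for the one with color red.
With clues 1–4, Ewan is impossible for the one with color red.
That leaves Omar.

Omar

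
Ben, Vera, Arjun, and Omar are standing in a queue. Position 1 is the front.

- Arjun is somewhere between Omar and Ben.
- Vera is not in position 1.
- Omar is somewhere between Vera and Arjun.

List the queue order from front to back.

From clue 1: Arjun is in {2,3}.
From clues 1–3: Ben → position 1, Arjun → position 2, Omar → position 3, Vera → position 4.

Ben, Arjun, Omar, Vera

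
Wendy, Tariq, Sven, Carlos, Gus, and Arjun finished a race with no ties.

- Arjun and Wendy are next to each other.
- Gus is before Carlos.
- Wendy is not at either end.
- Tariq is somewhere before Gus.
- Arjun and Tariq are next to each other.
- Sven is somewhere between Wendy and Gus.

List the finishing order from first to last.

From clues 1–2: Carlos is in {2,3,4,5,6}.
From clues 1–3: Wendy is in {2,3,4,5}.
From clues 1–5: Carlos is in {5,6}.
From clues 1–6: Tariq → place 1, Arjun → place 2, Wendy → place 3, Sven → place 4, Gus → place 5, Carlos → place 6.

Tariq, Arjun, Wendy, Sven, Gus, Carlos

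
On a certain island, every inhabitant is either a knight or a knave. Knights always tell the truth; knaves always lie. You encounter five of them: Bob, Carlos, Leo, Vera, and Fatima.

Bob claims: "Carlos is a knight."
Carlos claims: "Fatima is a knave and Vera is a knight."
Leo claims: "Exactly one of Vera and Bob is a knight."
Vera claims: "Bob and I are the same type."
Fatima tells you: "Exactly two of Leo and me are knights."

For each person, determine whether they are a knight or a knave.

Consider Bob. Suppose Bob is a knave.
Then whichever role Vera has, Vera's statement has the wrong truth value — contradiction.
So Bob is a knight.
Consider Carlos. Suppose Carlos is a knave.
Then Bob's statement comes out false, contradicting Bob being a knight.
So Carlos is a knight.
Consider Leo. Suppose Leo is a knight.
Then no assignment of the remaining roles makes every statement match its speaker's type — contradiction.
So Leo is a knave.
With that fixed, Fatima's statement is false, so Fatima is a knave.
Consider Vera. Suppose Vera is a knave.
Then Carlos's statement comes out false, contradicting Carlos being a knight.
So Vera is a knight.

Bob: knight, Carlos: knight, Leo: knave, Vera: knight, Fatima: knave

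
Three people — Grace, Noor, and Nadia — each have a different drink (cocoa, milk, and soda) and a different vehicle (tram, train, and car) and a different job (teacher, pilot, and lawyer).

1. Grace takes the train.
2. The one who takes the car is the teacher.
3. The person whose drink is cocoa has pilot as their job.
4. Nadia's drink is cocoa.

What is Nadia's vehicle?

tram

Clue 1 rules out train for Nadia's vehicle.
With clues 1–4, car is impossible for Nadia's vehicle.
That leaves tram.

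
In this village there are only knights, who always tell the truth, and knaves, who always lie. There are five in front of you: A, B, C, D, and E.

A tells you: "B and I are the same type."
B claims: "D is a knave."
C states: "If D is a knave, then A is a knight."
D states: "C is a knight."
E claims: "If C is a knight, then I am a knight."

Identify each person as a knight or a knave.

Consider A. Suppose A is a knight.
Then no assignment of the remaining roles makes every statement match its speaker's type — contradiction.
So A is a knave.
Consider B. Suppose B is a knave.
Then A's statement comes out true, contradicting A being a knave.
So B is a knight.
Consider C. Suppose C is a knight.
Then no assignment of the remaining roles makes every statement match its speaker's type — contradiction.
So C is a knave.
With that fixed, D's statement is false, so D is a knave.
With that fixed, E's statement is true, so E is a knight.

A: knave, B: knight, C: knave, D: knave, E: knight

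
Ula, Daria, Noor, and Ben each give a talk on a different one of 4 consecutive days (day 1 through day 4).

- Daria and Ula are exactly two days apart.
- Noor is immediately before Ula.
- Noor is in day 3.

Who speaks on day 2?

With clues 1–2, Ben is ruled out for day 2.
With clues 1–3, Noor and Ula are ruled out for day 2.
So day 2 is Daria.

Daria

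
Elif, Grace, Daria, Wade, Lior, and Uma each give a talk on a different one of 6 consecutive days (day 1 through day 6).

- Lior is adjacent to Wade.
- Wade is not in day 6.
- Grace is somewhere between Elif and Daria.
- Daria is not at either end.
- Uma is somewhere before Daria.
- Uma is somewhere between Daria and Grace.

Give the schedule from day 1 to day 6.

Elif, Grace, Uma, Daria, Wade, Lior

From clues 1–2: Wade is in {1,2,3,4,5}.
From clues 1–3: Grace is in {2,3,4,5}.
From clues 1–5: Daria is in {2,4}.
From clues 1–6: Elif → day 1, Grace → day 2, Uma → day 3, Daria → day 4, Wade → day 5, Lior → day 6.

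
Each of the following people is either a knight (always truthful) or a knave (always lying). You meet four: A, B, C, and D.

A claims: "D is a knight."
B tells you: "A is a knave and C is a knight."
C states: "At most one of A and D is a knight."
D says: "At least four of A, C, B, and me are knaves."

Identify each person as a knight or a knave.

A: knave, B: knight, C: knight, D: knave

Consider A. Suppose A is a knight.
Then no assignment of the remaining roles makes every statement match its speaker's type — contradiction.
So A is a knave.
With that fixed, C's statement is true, so C is a knight.
With that fixed, D's statement is false, so D is a knave.
With that fixed, B's statement is true, so B is a knight.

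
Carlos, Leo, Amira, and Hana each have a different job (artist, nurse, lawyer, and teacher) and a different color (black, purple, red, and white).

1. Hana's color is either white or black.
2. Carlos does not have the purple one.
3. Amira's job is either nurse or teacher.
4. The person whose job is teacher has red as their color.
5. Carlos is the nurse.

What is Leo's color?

With clues 1–5, black, red, and white are impossible for Leo's color.
That leaves purple.

purple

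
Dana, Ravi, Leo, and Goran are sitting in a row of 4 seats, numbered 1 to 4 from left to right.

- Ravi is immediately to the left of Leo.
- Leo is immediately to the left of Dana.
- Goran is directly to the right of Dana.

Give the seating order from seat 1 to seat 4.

Ravi, Leo, Dana, Goran

From clue 1: Ravi is in {1,2,3}.
From clues 1–2: Dana is in {3,4}.
From clues 1–3: Ravi → seat 1, Leo → seat 2, Dana → seat 3, Goran → seat 4.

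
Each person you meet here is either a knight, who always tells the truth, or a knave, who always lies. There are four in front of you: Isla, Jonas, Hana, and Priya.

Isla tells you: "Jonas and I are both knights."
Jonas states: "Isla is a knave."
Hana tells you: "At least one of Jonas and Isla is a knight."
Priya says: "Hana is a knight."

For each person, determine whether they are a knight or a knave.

Isla: knave, Jonas: knight, Hana: knight, Priya: knight

Consider Isla. Suppose Isla is a knight.
Then no assignment of the remaining roles makes every statement match its speaker's type — contradiction.
So Isla is a knave.
With that fixed, Jonas's statement is true, so Jonas is a knight.
With that fixed, Hana's statement is true, so Hana is a knight.
With that fixed, Priya's statement is true, so Priya is a knight.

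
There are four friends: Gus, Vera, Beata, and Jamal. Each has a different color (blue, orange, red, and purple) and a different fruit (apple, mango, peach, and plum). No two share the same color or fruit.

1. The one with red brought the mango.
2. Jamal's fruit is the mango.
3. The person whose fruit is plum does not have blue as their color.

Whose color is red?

With clues 1–2, Beata, Gus, and Vera are impossible for the one with color red.
That leaves Jamal.

Jamal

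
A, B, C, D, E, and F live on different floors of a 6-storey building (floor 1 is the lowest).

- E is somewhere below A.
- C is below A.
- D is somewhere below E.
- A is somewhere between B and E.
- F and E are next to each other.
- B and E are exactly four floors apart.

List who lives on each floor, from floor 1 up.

D, E, F, C, A, B

From clue 1: A is in {2,3,4,5,6}.
From clues 1–2: A is in {3,4,5,6}.
From clues 1–3: A is in {4,5,6}.
From clues 1–4: A is in {4,5}.
From clues 1–5: A → floor 5, B → floor 6.
From clues 1–6: D → floor 1, E → floor 2, F → floor 3, C → floor 4.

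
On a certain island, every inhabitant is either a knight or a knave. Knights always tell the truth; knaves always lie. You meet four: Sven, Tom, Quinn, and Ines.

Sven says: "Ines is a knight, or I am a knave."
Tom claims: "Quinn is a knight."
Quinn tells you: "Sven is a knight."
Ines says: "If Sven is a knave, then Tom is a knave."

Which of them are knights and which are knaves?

Consider Sven. Suppose Sven is a knave.
Then Sven's own statement would have to be false, but it can't be — contradiction.
So Sven is a knight.
With that fixed, Quinn's statement is true, so Quinn is a knight.
With that fixed, Ines's statement is true, so Ines is a knight.
With that fixed, Tom's statement is true, so Tom is a knight.

Sven: knight, Tom: knight, Quinn: knight, Ines: knight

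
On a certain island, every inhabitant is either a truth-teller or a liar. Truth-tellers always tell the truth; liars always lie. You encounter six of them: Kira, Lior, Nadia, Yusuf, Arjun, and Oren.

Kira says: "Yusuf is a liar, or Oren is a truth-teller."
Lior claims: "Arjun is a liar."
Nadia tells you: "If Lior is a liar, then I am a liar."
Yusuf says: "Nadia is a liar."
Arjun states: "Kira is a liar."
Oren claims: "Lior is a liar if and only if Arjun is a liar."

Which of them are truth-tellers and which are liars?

Kira: truth-teller, Lior: truth-teller, Nadia: truth-teller, Yusuf: liar, Arjun: liar, Oren: liar

Consider Kira. Suppose Kira is a liar.
Then no assignment of the remaining roles makes every statement match its speaker's type — contradiction.
So Kira is a truth-teller.
With that fixed, Arjun's statement is false, so Arjun is a liar.
With that fixed, Lior's statement is true, so Lior is a truth-teller.
With that fixed, Nadia's statement is true, so Nadia is a truth-teller.
With that fixed, Yusuf's statement is false, so Yusuf is a liar.
With that fixed, Oren's statement is false, so Oren is a liar.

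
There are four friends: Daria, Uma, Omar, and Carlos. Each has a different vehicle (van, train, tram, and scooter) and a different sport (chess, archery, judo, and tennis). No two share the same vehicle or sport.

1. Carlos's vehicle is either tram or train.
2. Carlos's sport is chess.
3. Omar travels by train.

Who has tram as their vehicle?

With clues 1–3, Daria, Omar, and Uma are impossible for the one with vehicle tram.
That leaves Carlos.

Carlos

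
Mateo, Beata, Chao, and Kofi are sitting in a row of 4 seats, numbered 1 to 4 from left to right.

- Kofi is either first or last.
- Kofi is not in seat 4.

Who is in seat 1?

With clues 1–2, Beata, Chao, and Mateo are ruled out for seat 1.
So seat 1 is Kofi.

Kofi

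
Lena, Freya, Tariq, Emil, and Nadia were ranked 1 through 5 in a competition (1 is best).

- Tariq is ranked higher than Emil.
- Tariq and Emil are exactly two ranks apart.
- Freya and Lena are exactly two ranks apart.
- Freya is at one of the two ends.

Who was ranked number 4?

Emil

With clues 1–2, Tariq is ruled out for rank 4.
With clues 1–3, Nadia is ruled out for rank 4.
With clues 1–4, Freya and Lena are ruled out for rank 4.
So rank 4 is Emil.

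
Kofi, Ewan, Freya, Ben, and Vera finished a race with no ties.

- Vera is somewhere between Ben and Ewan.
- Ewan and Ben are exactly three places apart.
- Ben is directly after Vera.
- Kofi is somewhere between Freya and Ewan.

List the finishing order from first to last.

Ewan, Kofi, Vera, Ben, Freya

From clue 1: Vera is in {2,3,4}.
From clues 1–3: Ewan is in {1,2}.
From clues 1–4: Ewan → place 1, Kofi → place 2, Vera → place 3, Ben → place 4, Freya → place 5.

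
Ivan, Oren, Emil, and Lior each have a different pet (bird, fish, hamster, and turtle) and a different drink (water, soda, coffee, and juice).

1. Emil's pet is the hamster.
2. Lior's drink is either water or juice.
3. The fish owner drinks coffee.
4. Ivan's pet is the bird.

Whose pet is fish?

Clue 1 rules out Emil for the one with pet fish.
With clues 1–3, Lior is impossible for the one with pet fish.
With clues 1–4, Ivan is impossible for the one with pet fish.
That leaves Oren.

Oren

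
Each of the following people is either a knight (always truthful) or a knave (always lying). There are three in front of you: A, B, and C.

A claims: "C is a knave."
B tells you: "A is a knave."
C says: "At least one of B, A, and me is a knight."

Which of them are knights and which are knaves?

Consider A. Suppose A is a knight.
Then no assignment of the remaining roles makes every statement match its speaker's type — contradiction.
So A is a knave.
With that fixed, B's statement is true, so B is a knight.
With that fixed, C's statement is true, so C is a knight.

A: knave, B: knight, C: knight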